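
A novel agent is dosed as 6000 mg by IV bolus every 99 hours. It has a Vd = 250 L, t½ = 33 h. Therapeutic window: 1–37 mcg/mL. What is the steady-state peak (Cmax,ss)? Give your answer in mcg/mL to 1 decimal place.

τ = 99 h = 3 half-lives, so f = (1/2)^3 = 0.125.
Accumulation ratio R = 1/(1 − f) = 1/0.875 = 8/7.
Single-dose peak C₀ = D/Vd = 6000/250 = 24 mcg/mL.
Steady-state peak Cmax,ss = C₀·R = 24 × 8/7 ≈ 27.429 mcg/mL.
Peak 27.4 mcg/mL vs MTC 37 mcg/mL: below toxic threshold.

27.4 mcg/mL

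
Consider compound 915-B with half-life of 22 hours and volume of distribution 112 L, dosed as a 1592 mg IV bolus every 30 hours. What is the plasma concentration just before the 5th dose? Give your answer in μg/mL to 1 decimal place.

f = (1/2)^(τ/t½) = (1/2)^(30/22) ≈ 0.3886.
C₀ = D/Vd = 1592/112 ≈ 14.214 μg/mL.
Before the 5th dose, 4 doses have been given. Superposition: Cmin = C₀·(f + f² + … + f^4).
≈ 14.214 × (0.3886 + 0.1510 + 0.0587 + 0.0228) ≈ 14.214 × 0.6211 ≈ 8.828 μg/mL.

8.8 μg/mL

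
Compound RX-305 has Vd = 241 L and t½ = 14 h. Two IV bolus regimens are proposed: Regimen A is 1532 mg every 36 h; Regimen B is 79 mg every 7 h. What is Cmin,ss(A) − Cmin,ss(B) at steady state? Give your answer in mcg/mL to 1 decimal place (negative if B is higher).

Regimen A: f = (1/2)^(36/14) ≈ 0.1682; Cmin,ss = (1532/241)·f/(1−f) ≈ 1.285 mcg/mL.
Regimen B: f = (1/2)^(7/14) ≈ 0.7071; Cmin,ss = (79/241)·f/(1−f) ≈ 0.791 mcg/mL.
Difference ≈ 1.285 − 0.791 ≈ 0.494 mcg/mL.

0.5 mcg/mL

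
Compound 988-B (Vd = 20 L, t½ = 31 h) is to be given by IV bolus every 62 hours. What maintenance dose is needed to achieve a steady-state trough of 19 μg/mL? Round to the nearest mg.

τ/t½ = 62/31 ≈ 2, so f = (1/2)^(62/31) ≈ 0.250000.
Cmin,ss = (D/Vd)·f/(1−f), so D = Cmin,ss·Vd·(1−f)/f.
D = 19 × 20 × (1−f)/f ≈ 19 × 20 × 3.00000 ≈ 1140.00 mg.

1140 mg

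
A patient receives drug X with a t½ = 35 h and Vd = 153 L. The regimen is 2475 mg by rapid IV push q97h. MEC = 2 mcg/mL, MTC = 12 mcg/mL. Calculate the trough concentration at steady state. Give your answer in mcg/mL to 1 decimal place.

Over one 97-h interval, 97/35 ≈ 2.7714 half-lives elapse, leaving f ≈ 0.1465 of each dose.
At steady state, accumulation factor R = 1/(1 − e^(−kτ)) ≈ 1.1716.
Each bolus raises the concentration by D/Vd = 2475/153 ≈ 16.176 mcg/mL.
Cmax,ss = C₀/(1 − f) ≈ 16.176/0.8535 ≈ 18.953 mcg/mL.
One interval later, Cmin,ss = Cmax,ss·e^(−kτ) ≈ 18.953 × 0.1465 ≈ 2.777 mcg/mL.
Trough 2.8 mcg/mL vs MEC 2 mcg/mL: adequate.

2.8 mcg/mL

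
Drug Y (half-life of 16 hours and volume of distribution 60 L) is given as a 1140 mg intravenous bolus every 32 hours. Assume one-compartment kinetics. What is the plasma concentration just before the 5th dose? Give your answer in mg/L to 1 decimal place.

6.3 mg/L

f = (1/2)^(τ/t½) = (1/2)^(32/16) ≈ 0.2500.
C₀ = D/Vd = 1140/60 ≈ 19.000 mg/L.
Before the 5th dose, 4 doses have been given. Superposition: Cmin = C₀·(f + f² + … + f^4).
≈ 19.000 × (0.2500 + 0.0625 + 0.0156 + 0.0039) ≈ 19.000 × 0.3320 ≈ 6.308 mg/L.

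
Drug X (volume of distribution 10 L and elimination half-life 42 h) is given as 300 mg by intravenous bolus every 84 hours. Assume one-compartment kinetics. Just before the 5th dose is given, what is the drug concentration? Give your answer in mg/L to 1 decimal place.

10.0 mg/L

f = (1/2)^(τ/t½) = (1/2)^(84/42) ≈ 0.2500.
C₀ = D/Vd = 300/10 ≈ 30.000 mg/L.
Before the 5th dose, 4 doses have been given. Superposition: Cmin = C₀·(f + f² + … + f^4).
≈ 30.000 × (0.2500 + 0.0625 + 0.0156 + 0.0039) ≈ 30.000 × 0.3320 ≈ 9.960 mg/L.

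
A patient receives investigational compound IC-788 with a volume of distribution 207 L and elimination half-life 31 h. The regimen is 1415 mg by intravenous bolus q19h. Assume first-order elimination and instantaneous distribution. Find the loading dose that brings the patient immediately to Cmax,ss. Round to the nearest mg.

4088 mg

f = (1/2)^(19/31) ≈ 0.653880; accumulation ratio R = 1/(1−f) ≈ 2.88917.
Loading dose to hit Cmax,ss on first dose: D_load = D_maint·R ≈ 1415 × 2.88917 ≈ 4088.18 mg.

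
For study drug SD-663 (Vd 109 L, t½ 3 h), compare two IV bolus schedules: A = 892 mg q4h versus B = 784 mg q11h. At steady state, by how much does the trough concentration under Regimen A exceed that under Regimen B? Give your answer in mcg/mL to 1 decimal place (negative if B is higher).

4.8 mcg/mL

Regimen A: f = (1/2)^(4/3) ≈ 0.3969; Cmin,ss = (892/109)·f/(1−f) ≈ 5.386 mcg/mL.
Regimen B: f = (1/2)^(11/3) ≈ 0.0787; Cmin,ss = (784/109)·f/(1−f) ≈ 0.614 mcg/mL.
Difference ≈ 5.386 − 0.614 ≈ 4.772 mcg/mL.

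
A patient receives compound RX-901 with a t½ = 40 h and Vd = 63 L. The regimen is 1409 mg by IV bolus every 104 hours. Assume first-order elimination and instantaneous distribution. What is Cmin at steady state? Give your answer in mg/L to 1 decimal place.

4.4 mg/L

τ/t½ = 104/40 ≈ 2.6, so fraction remaining f = (1/2)^(104/40) ≈ 0.1649.
At steady state, accumulation factor R = 1/(1 − e^(−kτ)) ≈ 1.1975.
Each bolus raises the concentration by D/Vd = 1409/63 ≈ 22.365 mg/L.
Cmax,ss = C₀/(1 − f) ≈ 22.365/0.8351 ≈ 26.781 mg/L.
Steady-state trough Cmin,ss = Cmax,ss·f ≈ 26.781 × 0.1649 ≈ 4.416 mg/L.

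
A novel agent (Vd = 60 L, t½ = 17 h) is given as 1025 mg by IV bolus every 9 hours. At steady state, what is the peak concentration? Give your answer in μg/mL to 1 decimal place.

55.6 μg/mL

k = ln2/t½ = ln2/17 ≈ 0.040773 h⁻¹; fraction remaining f = e^(−kτ) = e^(−0.040773×9) ≈ 0.6928.
Accumulation ratio R = 1/(1 − f) ≈ 1/0.3072 ≈ 3.2552.
Each bolus raises the concentration by D/Vd = 1025/60 ≈ 17.083 μg/mL.
Cmax,ss = C₀/(1 − f) ≈ 17.083/0.3072 ≈ 55.609 μg/mL.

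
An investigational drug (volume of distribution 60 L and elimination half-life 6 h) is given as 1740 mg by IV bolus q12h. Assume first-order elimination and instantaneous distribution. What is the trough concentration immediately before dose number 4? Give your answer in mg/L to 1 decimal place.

f = (1/2)^(τ/t½) = (1/2)^(12/6) ≈ 0.2500.
C₀ = D/Vd = 1740/60 ≈ 29.000 mg/L.
Before the 4th dose, 3 doses have been given. Superposition: Cmin = C₀·(f + f² + … + f^3).
≈ 29.000 × (0.2500 + 0.0625 + 0.0156) ≈ 29.000 × 0.3281 ≈ 9.515 mg/L.

9.5 mg/L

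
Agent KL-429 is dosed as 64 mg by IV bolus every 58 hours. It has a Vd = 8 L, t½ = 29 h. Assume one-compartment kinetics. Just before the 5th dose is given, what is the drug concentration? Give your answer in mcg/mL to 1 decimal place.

2.7 mcg/mL

f = (1/2)^(τ/t½) = (1/2)^(58/29) ≈ 0.2500.
C₀ = D/Vd = 64/8 ≈ 8.000 mcg/mL.
Before the 5th dose, 4 doses have been given. Superposition: Cmin = C₀·(f + f² + … + f^4).
≈ 8.000 × (0.2500 + 0.0625 + 0.0156 + 0.0039) ≈ 8.000 × 0.3320 ≈ 2.656 mcg/mL.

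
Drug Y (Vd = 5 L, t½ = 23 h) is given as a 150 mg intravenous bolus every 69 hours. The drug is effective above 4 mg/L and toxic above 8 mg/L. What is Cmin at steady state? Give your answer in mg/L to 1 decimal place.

4.3 mg/L

The dosing interval is 3 half-lives, so f = 2^(−3) = 0.125.
At steady state, R = 1/(1 − 0.125) = 8/7.
Single-dose peak C₀ = D/Vd = 150/5 = 30 mg/L.
Steady-state peak Cmax,ss = C₀·R = 30 × 8/7 ≈ 34.286 mg/L.
Steady-state trough Cmin,ss = Cmax,ss·f ≈ 34.286 × 0.125 ≈ 4.286 mg/L.
Trough 4.3 mg/L vs MEC 4 mg/L: adequate.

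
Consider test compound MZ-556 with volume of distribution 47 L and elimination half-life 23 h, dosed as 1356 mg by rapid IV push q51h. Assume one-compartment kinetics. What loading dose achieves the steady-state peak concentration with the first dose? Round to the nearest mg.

f = (1/2)^(51/23) ≈ 0.215030; accumulation ratio R = 1/(1−f) ≈ 1.27393.
Loading dose to hit Cmax,ss on first dose: D_load = D_maint·R ≈ 1356 × 1.27393 ≈ 1727.45 mg.

1727 mg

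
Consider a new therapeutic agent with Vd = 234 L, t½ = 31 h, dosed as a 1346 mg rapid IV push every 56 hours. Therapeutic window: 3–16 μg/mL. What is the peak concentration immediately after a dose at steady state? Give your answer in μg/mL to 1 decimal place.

8.1 μg/mL

Over one 56-h interval, 56/31 ≈ 1.8065 half-lives elapse, leaving f ≈ 0.2859 of each dose.
Accumulation ratio R = 1/(1 − f) ≈ 1/0.7141 ≈ 1.4004.
Single-dose peak C₀ = D/Vd = 1346/234 ≈ 5.752 μg/mL.
Steady-state peak Cmax,ss = C₀·R ≈ 5.752 × 1.4004 ≈ 8.055 μg/mL.
Peak 8.1 μg/mL vs MTC 16 μg/mL: below toxic threshold.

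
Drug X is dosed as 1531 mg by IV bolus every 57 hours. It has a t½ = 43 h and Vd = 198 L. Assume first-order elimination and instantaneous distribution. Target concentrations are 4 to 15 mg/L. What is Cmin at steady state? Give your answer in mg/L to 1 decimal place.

5.1 mg/L

τ/t½ = 57/43 ≈ 1.3256, so fraction remaining f = (1/2)^(57/43) ≈ 0.3990.
Accumulation ratio R = 1/(1 − f) ≈ 1/0.6010 ≈ 1.6639.
Single-dose peak C₀ = D/Vd = 1531/198 ≈ 7.732 mg/L.
Steady-state peak Cmax,ss = C₀·R ≈ 7.732 × 1.6639 ≈ 12.865 mg/L.
One interval later, Cmin,ss = Cmax,ss·e^(−kτ) ≈ 12.865 × 0.3990 ≈ 5.133 mg/L.
Trough 5.1 mg/L vs MEC 4 mg/L: adequate.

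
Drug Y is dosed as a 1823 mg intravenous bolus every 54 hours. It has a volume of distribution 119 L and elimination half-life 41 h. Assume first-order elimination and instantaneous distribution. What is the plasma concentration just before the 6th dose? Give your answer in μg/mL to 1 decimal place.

f = (1/2)^(τ/t½) = (1/2)^(54/41) ≈ 0.4013.
C₀ = D/Vd = 1823/119 ≈ 15.319 μg/mL.
Before the 6th dose, 5 doses have been given. Superposition: Cmin = C₀·(f + f² + … + f^5).
≈ 15.319 × (0.4013 + 0.1610 + 0.0646 + 0.0259 + 0.0104) ≈ 15.319 × 0.6632 ≈ 10.160 μg/mL.

10.2 μg/mL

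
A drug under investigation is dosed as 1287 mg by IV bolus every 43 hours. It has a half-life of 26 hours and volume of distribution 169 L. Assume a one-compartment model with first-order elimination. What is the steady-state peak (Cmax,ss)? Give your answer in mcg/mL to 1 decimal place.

τ/t½ = 43/26 ≈ 1.6538, so fraction remaining f = (1/2)^(43/26) ≈ 0.3178.
Accumulation ratio R = 1/(1 − f) ≈ 1/0.6822 ≈ 1.4658.
Each bolus raises the concentration by D/Vd = 1287/169 ≈ 7.615 mcg/mL.
Steady-state peak Cmax,ss = C₀·R ≈ 7.615 × 1.4658 ≈ 11.162 mcg/mL.

11.2 mcg/mL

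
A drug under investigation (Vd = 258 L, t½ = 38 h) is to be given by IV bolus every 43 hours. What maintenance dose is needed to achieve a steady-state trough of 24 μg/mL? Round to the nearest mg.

7375 mg

τ/t½ = 43/38 ≈ 1.1316, so f = (1/2)^(43/38) ≈ 0.456416.
Cmin,ss = (D/Vd)·f/(1−f), so D = Cmin,ss·Vd·(1−f)/f.
D = 24 × 258 × (1−f)/f ≈ 24 × 258 × 1.19098 ≈ 7374.55 mg.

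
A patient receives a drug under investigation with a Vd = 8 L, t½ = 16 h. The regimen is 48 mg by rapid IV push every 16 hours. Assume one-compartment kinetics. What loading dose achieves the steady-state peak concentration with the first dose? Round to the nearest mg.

96 mg

f = (1/2)^(16/16) ≈ 0.500000; accumulation ratio R = 1/(1−f) ≈ 2.00000.
Loading dose to hit Cmax,ss on first dose: D_load = D_maint·R ≈ 48 × 2.00000 ≈ 96.00 mg.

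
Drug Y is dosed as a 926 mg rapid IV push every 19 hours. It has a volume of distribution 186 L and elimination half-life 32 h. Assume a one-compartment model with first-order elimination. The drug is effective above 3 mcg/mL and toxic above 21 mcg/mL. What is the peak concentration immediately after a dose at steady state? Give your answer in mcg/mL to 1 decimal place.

14.8 mcg/mL

τ/t½ = 19/32 ≈ 0.59375, so fraction remaining f = (1/2)^(19/32) ≈ 0.6626.
At steady state, accumulation factor R = 1/(1 − e^(−kτ)) ≈ 2.9638.
Each bolus raises the concentration by D/Vd = 926/186 ≈ 4.978 mcg/mL.
Cmax,ss = C₀/(1 − f) ≈ 4.978/0.3374 ≈ 14.754 mcg/mL.
Peak 14.8 mcg/mL vs MTC 21 mcg/mL: below toxic threshold.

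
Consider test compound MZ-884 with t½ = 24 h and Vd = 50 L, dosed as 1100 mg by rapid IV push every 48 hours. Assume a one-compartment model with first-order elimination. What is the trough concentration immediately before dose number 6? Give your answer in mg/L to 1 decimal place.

f = (1/2)^(τ/t½) = (1/2)^(48/24) ≈ 0.2500.
C₀ = D/Vd = 1100/50 ≈ 22.000 mg/L.
Before the 6th dose, 5 doses have been given. Superposition: Cmin = C₀·(f + f² + … + f^5).
≈ 22.000 × (0.2500 + 0.0625 + 0.0156 + 0.0039 + 0.0010) ≈ 22.000 × 0.3330 ≈ 7.326 mg/L.

7.3 mg/L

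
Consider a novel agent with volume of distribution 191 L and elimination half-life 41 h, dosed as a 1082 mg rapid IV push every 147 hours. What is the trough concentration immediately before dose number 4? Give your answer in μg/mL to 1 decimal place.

f = (1/2)^(τ/t½) = (1/2)^(147/41) ≈ 0.0833.
C₀ = D/Vd = 1082/191 ≈ 5.665 μg/mL.
Before the 4th dose, 3 doses have been given. Superposition: Cmin = C₀·(f + f² + … + f^3).
≈ 5.665 × (0.0833 + 0.0069 + 0.0006) ≈ 5.665 × 0.0908 ≈ 0.514 μg/mL.

0.5 μg/mL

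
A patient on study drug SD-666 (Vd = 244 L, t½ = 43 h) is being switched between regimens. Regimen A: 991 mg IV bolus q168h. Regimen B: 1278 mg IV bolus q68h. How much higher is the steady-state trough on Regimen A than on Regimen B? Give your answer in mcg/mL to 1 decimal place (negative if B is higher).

-2.3 mcg/mL

Regimen A: f = (1/2)^(168/43) ≈ 0.0667; Cmin,ss = (991/244)·f/(1−f) ≈ 0.290 mcg/mL.
Regimen B: f = (1/2)^(68/43) ≈ 0.3342; Cmin,ss = (1278/244)·f/(1−f) ≈ 2.629 mcg/mL.
Difference ≈ 0.290 − 2.629 ≈ -2.339 mcg/mL.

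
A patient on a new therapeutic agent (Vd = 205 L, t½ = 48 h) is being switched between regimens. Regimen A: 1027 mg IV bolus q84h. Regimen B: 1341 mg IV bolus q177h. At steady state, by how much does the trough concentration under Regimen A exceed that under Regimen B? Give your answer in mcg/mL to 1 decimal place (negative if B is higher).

Regimen A: f = (1/2)^(84/48) ≈ 0.2973; Cmin,ss = (1027/205)·f/(1−f) ≈ 2.120 mcg/mL.
Regimen B: f = (1/2)^(177/48) ≈ 0.0776; Cmin,ss = (1341/205)·f/(1−f) ≈ 0.550 mcg/mL.
Difference ≈ 2.120 − 0.550 ≈ 1.570 mcg/mL.

1.6 mcg/mL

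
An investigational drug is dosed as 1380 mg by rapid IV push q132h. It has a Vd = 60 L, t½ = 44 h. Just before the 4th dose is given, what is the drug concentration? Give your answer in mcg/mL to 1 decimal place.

3.3 mcg/mL

f = (1/2)^(τ/t½) = (1/2)^(132/44) ≈ 0.1250.
C₀ = D/Vd = 1380/60 ≈ 23.000 mcg/mL.
Before the 4th dose, 3 doses have been given. Superposition: Cmin = C₀·(f + f² + … + f^3).
≈ 23.000 × (0.1250 + 0.0156 + 0.0020) ≈ 23.000 × 0.1426 ≈ 3.280 mcg/mL.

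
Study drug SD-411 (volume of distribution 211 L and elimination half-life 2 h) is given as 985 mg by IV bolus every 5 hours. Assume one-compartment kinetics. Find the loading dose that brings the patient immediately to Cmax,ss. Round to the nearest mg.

f = (1/2)^(5/2) ≈ 0.176777; accumulation ratio R = 1/(1−f) ≈ 1.21474.
Loading dose to hit Cmax,ss on first dose: D_load = D_maint·R ≈ 985 × 1.21474 ≈ 1196.52 mg.

1197 mg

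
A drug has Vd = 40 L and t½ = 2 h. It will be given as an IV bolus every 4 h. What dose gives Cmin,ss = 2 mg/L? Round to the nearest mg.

τ/t½ = 4/2 ≈ 2, so f = (1/2)^(4/2) ≈ 0.250000.
Cmin,ss = (D/Vd)·f/(1−f), so D = Cmin,ss·Vd·(1−f)/f.
D = 2 × 40 × (1−f)/f ≈ 2 × 40 × 3.00000 ≈ 240.00 mg.

240 mg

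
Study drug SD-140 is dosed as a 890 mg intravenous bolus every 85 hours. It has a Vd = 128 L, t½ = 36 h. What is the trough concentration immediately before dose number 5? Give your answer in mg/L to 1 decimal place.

f = (1/2)^(τ/t½) = (1/2)^(85/36) ≈ 0.1946.
C₀ = D/Vd = 890/128 ≈ 6.953 mg/L.
Before the 5th dose, 4 doses have been given. Superposition: Cmin = C₀·(f + f² + … + f^4).
≈ 6.953 × (0.1946 + 0.0379 + 0.0074 + 0.0014) ≈ 6.953 × 0.2413 ≈ 1.678 mg/L.

1.7 mg/L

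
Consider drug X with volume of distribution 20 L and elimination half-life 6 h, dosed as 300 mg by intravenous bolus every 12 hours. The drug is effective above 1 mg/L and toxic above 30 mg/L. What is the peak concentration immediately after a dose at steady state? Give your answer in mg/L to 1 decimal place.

τ = 12 h = 2 half-lives, so f = (1/2)^2 = 0.25.
At steady state, R = 1/(1 − 0.25) = 4/3.
Single-dose peak C₀ = D/Vd = 300/20 = 15 mg/L.
Steady-state peak Cmax,ss = C₀·R = 15 × 4/3 ≈ 20.000 mg/L.
Peak 20.0 mg/L vs MTC 30 mg/L: below toxic threshold.

20.0 mg/L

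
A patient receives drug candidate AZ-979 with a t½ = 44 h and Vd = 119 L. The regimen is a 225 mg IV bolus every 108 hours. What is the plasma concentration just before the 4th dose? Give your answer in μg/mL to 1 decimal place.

f = (1/2)^(τ/t½) = (1/2)^(108/44) ≈ 0.1824.
C₀ = D/Vd = 225/119 ≈ 1.891 μg/mL.
Before the 4th dose, 3 doses have been given. Superposition: Cmin = C₀·(f + f² + … + f^3).
≈ 1.891 × (0.1824 + 0.0333 + 0.0061) ≈ 1.891 × 0.2218 ≈ 0.419 μg/mL.

0.4 μg/mL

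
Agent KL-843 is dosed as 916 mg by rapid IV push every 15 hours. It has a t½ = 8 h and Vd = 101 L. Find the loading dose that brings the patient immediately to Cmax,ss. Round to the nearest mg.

f = (1/2)^(15/8) ≈ 0.272627; accumulation ratio R = 1/(1−f) ≈ 1.37481.
Loading dose to hit Cmax,ss on first dose: D_load = D_maint·R ≈ 916 × 1.37481 ≈ 1259.33 mg.

1259 mg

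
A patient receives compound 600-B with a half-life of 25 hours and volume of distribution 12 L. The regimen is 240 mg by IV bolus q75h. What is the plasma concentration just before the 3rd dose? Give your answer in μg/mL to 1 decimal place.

2.8 μg/mL

f = (1/2)^(τ/t½) = (1/2)^(75/25) ≈ 0.1250.
C₀ = D/Vd = 240/12 ≈ 20.000 μg/mL.
Before the 3rd dose, 2 doses have been given. Superposition: Cmin = C₀·(f + f²).
≈ 20.000 × (0.1250 + 0.0156) ≈ 20.000 × 0.1406 ≈ 2.812 μg/mL.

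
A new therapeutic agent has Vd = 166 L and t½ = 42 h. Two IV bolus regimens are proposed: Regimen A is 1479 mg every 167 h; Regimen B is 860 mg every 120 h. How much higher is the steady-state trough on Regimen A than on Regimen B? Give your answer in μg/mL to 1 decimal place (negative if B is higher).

Regimen A: f = (1/2)^(167/42) ≈ 0.0635; Cmin,ss = (1479/166)·f/(1−f) ≈ 0.604 μg/mL.
Regimen B: f = (1/2)^(120/42) ≈ 0.1380; Cmin,ss = (860/166)·f/(1−f) ≈ 0.829 μg/mL.
Difference ≈ 0.604 − 0.829 ≈ -0.225 μg/mL.

-0.2 μg/mL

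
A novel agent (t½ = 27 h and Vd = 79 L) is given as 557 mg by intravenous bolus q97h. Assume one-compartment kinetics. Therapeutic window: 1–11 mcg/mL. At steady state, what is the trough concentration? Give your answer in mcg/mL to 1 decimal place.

k = ln2/t½ = ln2/27 ≈ 0.025672 h⁻¹; fraction remaining f = e^(−kτ) = e^(−0.025672×97) ≈ 0.0829.
At steady state, accumulation factor R = 1/(1 − e^(−kτ)) ≈ 1.0904.
Single-dose peak C₀ = D/Vd = 557/79 ≈ 7.051 mcg/mL.
Cmax,ss = C₀/(1 − f) ≈ 7.051/0.9171 ≈ 7.688 mcg/mL.
Steady-state trough Cmin,ss = Cmax,ss·f ≈ 7.688 × 0.0829 ≈ 0.637 mcg/mL.
Trough 0.6 mcg/mL vs MEC 1 mcg/mL: subtherapeutic.

0.6 mcg/mL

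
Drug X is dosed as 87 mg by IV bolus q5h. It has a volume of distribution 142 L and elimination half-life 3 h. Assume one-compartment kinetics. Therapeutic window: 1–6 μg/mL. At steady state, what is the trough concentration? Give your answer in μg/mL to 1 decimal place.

τ/t½ = 5/3 ≈ 1.6667, so fraction remaining f = (1/2)^(5/3) ≈ 0.3150.
Accumulation ratio R = 1/(1 − f) ≈ 1/0.6850 ≈ 1.4599.
Single-dose peak C₀ = D/Vd = 87/142 ≈ 0.613 μg/mL.
Steady-state peak Cmax,ss = C₀·R ≈ 0.613 × 1.4599 ≈ 0.895 μg/mL.
One interval later, Cmin,ss = Cmax,ss·e^(−kτ) ≈ 0.895 × 0.3150 ≈ 0.282 μg/mL.
Trough 0.3 μg/mL vs MEC 1 μg/mL: subtherapeutic.

0.3 μg/mL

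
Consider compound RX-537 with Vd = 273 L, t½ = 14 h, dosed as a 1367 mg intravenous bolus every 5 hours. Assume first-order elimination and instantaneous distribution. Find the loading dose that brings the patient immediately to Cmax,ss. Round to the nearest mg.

6234 mg

f = (1/2)^(5/14) ≈ 0.780709; accumulation ratio R = 1/(1−f) ≈ 4.56015.
Loading dose to hit Cmax,ss on first dose: D_load = D_maint·R ≈ 1367 × 4.56015 ≈ 6233.73 mg.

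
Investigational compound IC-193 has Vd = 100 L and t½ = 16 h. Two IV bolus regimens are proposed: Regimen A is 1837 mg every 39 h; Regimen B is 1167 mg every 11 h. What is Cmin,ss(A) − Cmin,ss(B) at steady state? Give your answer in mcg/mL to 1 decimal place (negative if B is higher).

-15.0 mcg/mL

Regimen A: f = (1/2)^(39/16) ≈ 0.1846; Cmin,ss = (1837/100)·f/(1−f) ≈ 4.159 mcg/mL.
Regimen B: f = (1/2)^(11/16) ≈ 0.6209; Cmin,ss = (1167/100)·f/(1−f) ≈ 19.113 mcg/mL.
Difference ≈ 4.159 − 19.113 ≈ -14.954 mcg/mL.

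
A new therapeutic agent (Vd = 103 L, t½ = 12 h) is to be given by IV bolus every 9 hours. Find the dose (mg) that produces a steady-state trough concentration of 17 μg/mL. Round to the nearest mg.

τ/t½ = 9/12 ≈ 0.75, so f = (1/2)^(9/12) ≈ 0.594604.
Cmin,ss = (D/Vd)·f/(1−f), so D = Cmin,ss·Vd·(1−f)/f.
D = 17 × 103 × (1−f)/f ≈ 17 × 103 × 0.68179 ≈ 1193.81 mg.

1194 mg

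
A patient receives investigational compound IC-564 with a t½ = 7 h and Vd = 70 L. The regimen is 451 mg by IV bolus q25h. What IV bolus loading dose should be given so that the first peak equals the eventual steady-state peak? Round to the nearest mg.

492 mg

f = (1/2)^(25/7) ≈ 0.084119; accumulation ratio R = 1/(1−f) ≈ 1.09184.
Loading dose to hit Cmax,ss on first dose: D_load = D_maint·R ≈ 451 × 1.09184 ≈ 492.42 mg.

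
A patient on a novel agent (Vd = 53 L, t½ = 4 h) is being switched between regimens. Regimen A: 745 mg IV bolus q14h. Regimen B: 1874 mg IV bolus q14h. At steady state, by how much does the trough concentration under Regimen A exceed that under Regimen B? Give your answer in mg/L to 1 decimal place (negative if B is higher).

-2.1 mg/L

Regimen A: f = (1/2)^(14/4) ≈ 0.0884; Cmin,ss = (745/53)·f/(1−f) ≈ 1.363 mg/L.
Regimen B: f = (1/2)^(14/4) ≈ 0.0884; Cmin,ss = (1874/53)·f/(1−f) ≈ 3.429 mg/L.
Difference ≈ 1.363 − 3.429 ≈ -2.066 mg/L.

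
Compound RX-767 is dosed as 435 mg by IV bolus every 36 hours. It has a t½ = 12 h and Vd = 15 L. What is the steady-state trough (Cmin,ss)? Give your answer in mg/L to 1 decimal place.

The dosing interval is 3 half-lives, so f = 2^(−3) = 0.125.
Accumulation ratio R = 1/(1 − f) = 1/0.875 = 8/7.
Single-dose peak C₀ = D/Vd = 435/15 = 29 mg/L.
Steady-state peak Cmax,ss = C₀·R = 29 × 8/7 ≈ 33.143 mg/L.
Steady-state trough Cmin,ss = Cmax,ss·f ≈ 33.143 × 0.125 ≈ 4.143 mg/L.

4.1 mg/L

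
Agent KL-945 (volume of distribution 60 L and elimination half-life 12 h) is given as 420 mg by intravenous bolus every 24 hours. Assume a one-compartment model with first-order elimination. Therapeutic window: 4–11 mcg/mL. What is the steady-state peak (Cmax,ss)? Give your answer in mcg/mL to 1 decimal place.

τ = 24 h = 2 half-lives, so f = (1/2)^2 = 0.25.
Accumulation ratio R = 1/(1 − f) = 1/0.75 = 4/3.
Single-dose peak C₀ = D/Vd = 420/60 = 7 mcg/mL.
Steady-state peak Cmax,ss = C₀·R = 7 × 4/3 ≈ 9.333 mcg/mL.
Peak 9.3 mcg/mL vs MTC 11 mcg/mL: below toxic threshold.

9.3 mcg/mL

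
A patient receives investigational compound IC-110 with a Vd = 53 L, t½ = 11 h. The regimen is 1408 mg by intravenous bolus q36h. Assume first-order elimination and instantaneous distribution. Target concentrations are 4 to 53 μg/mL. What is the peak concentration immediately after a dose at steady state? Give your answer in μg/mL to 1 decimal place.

τ/t½ = 36/11 ≈ 3.2727, so fraction remaining f = (1/2)^(36/11) ≈ 0.1035.
Accumulation ratio R = 1/(1 − f) ≈ 1/0.8965 ≈ 1.1154.
Single-dose peak C₀ = D/Vd = 1408/53 ≈ 26.566 μg/mL.
Cmax,ss = C₀/(1 − f) ≈ 26.566/0.8965 ≈ 29.633 μg/mL.
Peak 29.6 μg/mL vs MTC 53 μg/mL: below toxic threshold.

29.6 μg/mL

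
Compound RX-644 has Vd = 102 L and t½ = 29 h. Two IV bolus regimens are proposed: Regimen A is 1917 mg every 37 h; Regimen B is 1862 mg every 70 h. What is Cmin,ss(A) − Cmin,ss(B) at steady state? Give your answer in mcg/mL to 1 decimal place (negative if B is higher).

Regimen A: f = (1/2)^(37/29) ≈ 0.4130; Cmin,ss = (1917/102)·f/(1−f) ≈ 13.223 mcg/mL.
Regimen B: f = (1/2)^(70/29) ≈ 0.1877; Cmin,ss = (1862/102)·f/(1−f) ≈ 4.218 mcg/mL.
Difference ≈ 13.223 − 4.218 ≈ 9.005 mcg/mL.

9.0 mcg/mL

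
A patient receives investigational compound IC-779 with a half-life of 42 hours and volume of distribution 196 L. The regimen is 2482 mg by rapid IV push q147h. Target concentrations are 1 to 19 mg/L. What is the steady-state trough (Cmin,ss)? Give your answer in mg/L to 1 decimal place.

τ/t½ = 147/42 ≈ 3.5, so fraction remaining f = (1/2)^(147/42) ≈ 0.0884.
At steady state, accumulation factor R = 1/(1 − e^(−kτ)) ≈ 1.0970.
Each bolus raises the concentration by D/Vd = 2482/196 ≈ 12.663 mg/L.
Cmax,ss = C₀/(1 − f) ≈ 12.663/0.9116 ≈ 13.891 mg/L.
Steady-state trough Cmin,ss = Cmax,ss·f ≈ 13.891 × 0.0884 ≈ 1.228 mg/L.
Trough 1.2 mg/L vs MEC 1 mg/L: adequate.

1.2 mg/L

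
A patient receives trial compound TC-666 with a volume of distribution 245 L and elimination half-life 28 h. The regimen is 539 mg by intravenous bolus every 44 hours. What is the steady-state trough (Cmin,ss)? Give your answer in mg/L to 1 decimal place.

1.1 mg/L

Over one 44-h interval, 44/28 ≈ 1.5714 half-lives elapse, leaving f ≈ 0.3365 of each dose.
At steady state, accumulation factor R = 1/(1 − e^(−kτ)) ≈ 1.5072.
Each bolus raises the concentration by D/Vd = 539/245 ≈ 2.200 mg/L.
Cmax,ss = C₀/(1 − f) ≈ 2.200/0.6635 ≈ 3.316 mg/L.
Steady-state trough Cmin,ss = Cmax,ss·f ≈ 3.316 × 0.3365 ≈ 1.116 mg/L.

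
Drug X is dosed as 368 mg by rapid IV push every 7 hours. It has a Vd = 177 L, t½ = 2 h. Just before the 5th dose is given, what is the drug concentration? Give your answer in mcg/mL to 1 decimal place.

f = (1/2)^(τ/t½) = (1/2)^(7/2) ≈ 0.0884.
C₀ = D/Vd = 368/177 ≈ 2.079 mcg/mL.
Before the 5th dose, 4 doses have been given. Superposition: Cmin = C₀·(f + f² + … + f^4).
≈ 2.079 × (0.0884 + 0.0078 + 0.0007 + 0.0001) ≈ 2.079 × 0.0970 ≈ 0.202 mcg/mL.

0.2 mcg/mL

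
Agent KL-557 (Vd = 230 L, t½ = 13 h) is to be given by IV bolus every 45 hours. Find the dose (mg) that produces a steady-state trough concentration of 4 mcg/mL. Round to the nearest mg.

τ/t½ = 45/13 ≈ 3.4615, so f = (1/2)^(45/13) ≈ 0.090776.
Cmin,ss = (D/Vd)·f/(1−f), so D = Cmin,ss·Vd·(1−f)/f.
D = 4 × 230 × (1−f)/f ≈ 4 × 230 × 10.01613 ≈ 9214.84 mg.

9215 mg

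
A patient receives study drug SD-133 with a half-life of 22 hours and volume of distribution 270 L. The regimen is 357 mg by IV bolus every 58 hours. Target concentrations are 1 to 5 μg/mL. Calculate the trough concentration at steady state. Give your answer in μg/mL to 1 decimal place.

0.3 μg/mL

Over one 58-h interval, 58/22 ≈ 2.6364 half-lives elapse, leaving f ≈ 0.1608 of each dose.
Accumulation ratio R = 1/(1 − f) ≈ 1/0.8392 ≈ 1.1916.
Each bolus raises the concentration by D/Vd = 357/270 ≈ 1.322 μg/mL.
Steady-state peak Cmax,ss = C₀·R ≈ 1.322 × 1.1916 ≈ 1.575 μg/mL.
Steady-state trough Cmin,ss = Cmax,ss·f ≈ 1.575 × 0.1608 ≈ 0.253 μg/mL.
Trough 0.3 μg/mL vs MEC 1 μg/mL: subtherapeutic.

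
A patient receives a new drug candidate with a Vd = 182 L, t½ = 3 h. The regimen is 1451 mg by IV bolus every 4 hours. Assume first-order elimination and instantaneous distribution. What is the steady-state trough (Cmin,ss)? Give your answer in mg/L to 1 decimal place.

5.2 mg/L

k = ln2/t½ = ln2/3 ≈ 0.231049 h⁻¹; fraction remaining f = e^(−kτ) = e^(−0.231049×4) ≈ 0.3969.
At steady state, accumulation factor R = 1/(1 − e^(−kτ)) ≈ 1.6581.
Each bolus raises the concentration by D/Vd = 1451/182 ≈ 7.973 mg/L.
Steady-state peak Cmax,ss = C₀·R ≈ 7.973 × 1.6581 ≈ 13.220 mg/L.
One interval later, Cmin,ss = Cmax,ss·e^(−kτ) ≈ 13.220 × 0.3969 ≈ 5.247 mg/L.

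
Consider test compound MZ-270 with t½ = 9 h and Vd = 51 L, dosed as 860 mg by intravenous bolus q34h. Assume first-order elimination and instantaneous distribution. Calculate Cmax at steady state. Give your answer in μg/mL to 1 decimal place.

18.2 μg/mL

Over one 34-h interval, 34/9 ≈ 3.7778 half-lives elapse, leaving f ≈ 0.0729 of each dose.
At steady state, accumulation factor R = 1/(1 − e^(−kτ)) ≈ 1.0786.
Each bolus raises the concentration by D/Vd = 860/51 ≈ 16.863 μg/mL.
Steady-state peak Cmax,ss = C₀·R ≈ 16.863 × 1.0786 ≈ 18.188 μg/mL.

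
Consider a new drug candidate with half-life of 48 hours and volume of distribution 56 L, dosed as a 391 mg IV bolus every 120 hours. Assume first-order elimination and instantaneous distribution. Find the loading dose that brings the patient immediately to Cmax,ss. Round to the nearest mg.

475 mg

f = (1/2)^(120/48) ≈ 0.176777; accumulation ratio R = 1/(1−f) ≈ 1.21474.
Loading dose to hit Cmax,ss on first dose: D_load = D_maint·R ≈ 391 × 1.21474 ≈ 474.96 mg.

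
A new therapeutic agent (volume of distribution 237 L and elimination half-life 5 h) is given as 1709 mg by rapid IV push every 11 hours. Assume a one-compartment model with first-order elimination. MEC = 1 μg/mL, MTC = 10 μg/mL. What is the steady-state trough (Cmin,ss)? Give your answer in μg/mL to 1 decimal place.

2.0 μg/mL

τ/t½ = 11/5 ≈ 2.2, so fraction remaining f = (1/2)^(11/5) ≈ 0.2176.
Accumulation ratio R = 1/(1 − f) ≈ 1/0.7824 ≈ 1.2781.
Each bolus raises the concentration by D/Vd = 1709/237 ≈ 7.211 μg/mL.
Steady-state peak Cmax,ss = C₀·R ≈ 7.211 × 1.2781 ≈ 9.216 μg/mL.
Steady-state trough Cmin,ss = Cmax,ss·f ≈ 9.216 × 0.2176 ≈ 2.005 μg/mL.
Trough 2.0 μg/mL vs MEC 1 μg/mL: adequate.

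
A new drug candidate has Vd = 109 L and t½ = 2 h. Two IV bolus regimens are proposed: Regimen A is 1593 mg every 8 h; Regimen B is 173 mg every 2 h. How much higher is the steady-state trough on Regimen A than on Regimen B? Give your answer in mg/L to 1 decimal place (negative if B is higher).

-0.6 mg/L

Regimen A: f = (1/2)^(8/2) ≈ 0.0625; Cmin,ss = (1593/109)·f/(1−f) ≈ 0.974 mg/L.
Regimen B: f = (1/2)^(2/2) ≈ 0.5000; Cmin,ss = (173/109)·f/(1−f) ≈ 1.587 mg/L.
Difference ≈ 0.974 − 1.587 ≈ -0.613 mg/L.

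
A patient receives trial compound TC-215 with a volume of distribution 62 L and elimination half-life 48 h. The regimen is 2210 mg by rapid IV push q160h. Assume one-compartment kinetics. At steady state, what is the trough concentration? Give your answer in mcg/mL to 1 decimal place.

k = ln2/t½ = ln2/48 ≈ 0.014441 h⁻¹; fraction remaining f = e^(−kτ) = e^(−0.014441×160) ≈ 0.0992.
Each bolus raises the concentration by D/Vd = 2210/62 ≈ 35.645 mcg/mL.
Steady-state trough Cmin,ss = C₀·f/(1−f) ≈ 35.645 × 0.0992/0.9008 ≈ 3.925 mcg/mL.

3.9 mcg/mL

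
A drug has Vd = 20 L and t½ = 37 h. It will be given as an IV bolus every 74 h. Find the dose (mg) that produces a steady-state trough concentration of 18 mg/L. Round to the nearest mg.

1080 mg

τ/t½ = 74/37 ≈ 2, so f = (1/2)^(74/37) ≈ 0.250000.
Cmin,ss = (D/Vd)·f/(1−f), so D = Cmin,ss·Vd·(1−f)/f.
D = 18 × 20 × (1−f)/f ≈ 18 × 20 × 3.00000 ≈ 1080.00 mg.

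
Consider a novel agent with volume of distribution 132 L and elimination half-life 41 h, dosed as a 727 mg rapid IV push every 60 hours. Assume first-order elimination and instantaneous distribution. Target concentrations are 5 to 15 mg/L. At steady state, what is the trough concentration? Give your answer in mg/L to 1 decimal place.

k = ln2/t½ = ln2/41 ≈ 0.016906 h⁻¹; fraction remaining f = e^(−kτ) = e^(−0.016906×60) ≈ 0.3626.
At steady state, accumulation factor R = 1/(1 − e^(−kτ)) ≈ 1.5689.
Single-dose peak C₀ = D/Vd = 727/132 ≈ 5.508 mg/L.
Cmax,ss = C₀/(1 − f) ≈ 5.508/0.6374 ≈ 8.641 mg/L.
One interval later, Cmin,ss = Cmax,ss·e^(−kτ) ≈ 8.641 × 0.3626 ≈ 3.133 mg/L.
Trough 3.1 mg/L vs MEC 5 mg/L: subtherapeutic.

3.1 mg/L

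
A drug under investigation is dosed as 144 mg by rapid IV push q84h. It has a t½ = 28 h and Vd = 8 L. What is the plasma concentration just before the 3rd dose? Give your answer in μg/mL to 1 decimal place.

f = (1/2)^(τ/t½) = (1/2)^(84/28) ≈ 0.1250.
C₀ = D/Vd = 144/8 ≈ 18.000 μg/mL.
Before the 3rd dose, 2 doses have been given. Superposition: Cmin = C₀·(f + f²).
≈ 18.000 × (0.1250 + 0.0156) ≈ 18.000 × 0.1406 ≈ 2.531 μg/mL.

2.5 μg/mL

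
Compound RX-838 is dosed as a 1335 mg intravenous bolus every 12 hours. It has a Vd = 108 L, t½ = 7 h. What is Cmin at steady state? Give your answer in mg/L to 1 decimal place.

5.4 mg/L

τ/t½ = 12/7 ≈ 1.7143, so fraction remaining f = (1/2)^(12/7) ≈ 0.3048.
Single-dose peak C₀ = D/Vd = 1335/108 ≈ 12.361 mg/L.
Steady-state trough Cmin,ss = C₀·f/(1−f) ≈ 12.361 × 0.3048/0.6952 ≈ 5.419 mg/L.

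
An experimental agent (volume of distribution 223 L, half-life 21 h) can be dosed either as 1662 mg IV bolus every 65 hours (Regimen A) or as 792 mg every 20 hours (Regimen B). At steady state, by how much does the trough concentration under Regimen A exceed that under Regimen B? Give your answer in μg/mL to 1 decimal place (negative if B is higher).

-2.8 μg/mL

Regimen A: f = (1/2)^(65/21) ≈ 0.1170; Cmin,ss = (1662/223)·f/(1−f) ≈ 0.988 μg/mL.
Regimen B: f = (1/2)^(20/21) ≈ 0.5168; Cmin,ss = (792/223)·f/(1−f) ≈ 3.799 μg/mL.
Difference ≈ 0.988 − 3.799 ≈ -2.811 μg/mL.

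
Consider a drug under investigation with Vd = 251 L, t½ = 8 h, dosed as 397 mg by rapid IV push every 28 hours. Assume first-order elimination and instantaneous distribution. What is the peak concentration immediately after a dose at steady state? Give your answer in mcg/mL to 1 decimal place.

τ/t½ = 28/8 ≈ 3.5, so fraction remaining f = (1/2)^(28/8) ≈ 0.0884.
At steady state, accumulation factor R = 1/(1 − e^(−kτ)) ≈ 1.0970.
Each bolus raises the concentration by D/Vd = 397/251 ≈ 1.582 mcg/mL.
Cmax,ss = C₀/(1 − f) ≈ 1.582/0.9116 ≈ 1.735 mcg/mL.

1.7 mcg/mL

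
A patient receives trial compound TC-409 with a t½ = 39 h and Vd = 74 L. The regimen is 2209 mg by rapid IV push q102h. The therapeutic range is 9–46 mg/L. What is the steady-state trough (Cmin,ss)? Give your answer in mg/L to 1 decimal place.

τ/t½ = 102/39 ≈ 2.6154, so fraction remaining f = (1/2)^(102/39) ≈ 0.1632.
Accumulation ratio R = 1/(1 − f) ≈ 1/0.8368 ≈ 1.1950.
Each bolus raises the concentration by D/Vd = 2209/74 ≈ 29.851 mg/L.
Steady-state peak Cmax,ss = C₀·R ≈ 29.851 × 1.1950 ≈ 35.672 mg/L.
Steady-state trough Cmin,ss = Cmax,ss·f ≈ 35.672 × 0.1632 ≈ 5.822 mg/L.
Trough 5.8 mg/L vs MEC 9 mg/L: subtherapeutic.

5.8 mg/L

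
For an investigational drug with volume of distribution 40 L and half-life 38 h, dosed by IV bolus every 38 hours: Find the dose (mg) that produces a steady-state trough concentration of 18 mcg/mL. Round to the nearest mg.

τ/t½ = 38/38 ≈ 1, so f = (1/2)^(38/38) ≈ 0.500000.
Cmin,ss = (D/Vd)·f/(1−f), so D = Cmin,ss·Vd·(1−f)/f.
D = 18 × 40 × (1−f)/f ≈ 18 × 40 × 1.00000 ≈ 720.00 mg.

720 mg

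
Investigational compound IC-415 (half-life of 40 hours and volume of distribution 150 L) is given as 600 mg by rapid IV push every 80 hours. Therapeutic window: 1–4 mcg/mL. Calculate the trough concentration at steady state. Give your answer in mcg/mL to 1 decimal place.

1.3 mcg/mL

τ = 80 h = 2 half-lives, so f = (1/2)^2 = 0.25.
Accumulation ratio R = 1/(1 − f) = 1/0.75 = 4/3.
Single-dose peak C₀ = D/Vd = 600/150 = 4 mcg/mL.
Steady-state peak Cmax,ss = C₀·R = 4 × 4/3 ≈ 5.333 mcg/mL.
Steady-state trough Cmin,ss = Cmax,ss·f ≈ 5.333 × 0.25 ≈ 1.333 mcg/mL.
Trough 1.3 mcg/mL vs MEC 1 mcg/mL: adequate.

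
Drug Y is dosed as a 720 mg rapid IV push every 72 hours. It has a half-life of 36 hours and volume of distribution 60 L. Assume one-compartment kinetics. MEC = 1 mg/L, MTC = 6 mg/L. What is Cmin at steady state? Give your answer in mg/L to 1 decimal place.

The dosing interval is 2 half-lives, so f = 2^(−2) = 0.25.
At steady state, R = 1/(1 − 0.25) = 4/3.
Single-dose peak C₀ = D/Vd = 720/60 = 12 mg/L.
Steady-state peak Cmax,ss = C₀·R = 12 × 4/3 ≈ 16.000 mg/L.
Steady-state trough Cmin,ss = Cmax,ss·f ≈ 16.000 × 0.25 ≈ 4.000 mg/L.
Trough 4.0 mg/L vs MEC 1 mg/L: adequate.

4.0 mg/L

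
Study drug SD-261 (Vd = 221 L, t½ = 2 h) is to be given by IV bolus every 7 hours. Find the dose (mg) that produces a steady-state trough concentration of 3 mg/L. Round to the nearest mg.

τ/t½ = 7/2 ≈ 3.5, so f = (1/2)^(7/2) ≈ 0.088388.
Cmin,ss = (D/Vd)·f/(1−f), so D = Cmin,ss·Vd·(1−f)/f.
D = 3 × 221 × (1−f)/f ≈ 3 × 221 × 10.31375 ≈ 6838.02 mg.

6838 mg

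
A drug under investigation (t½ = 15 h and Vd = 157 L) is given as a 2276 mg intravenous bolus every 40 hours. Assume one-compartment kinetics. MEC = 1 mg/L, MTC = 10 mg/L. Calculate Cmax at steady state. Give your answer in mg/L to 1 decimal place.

k = ln2/t½ = ln2/15 ≈ 0.046210 h⁻¹; fraction remaining f = e^(−kτ) = e^(−0.046210×40) ≈ 0.1575.
Accumulation ratio R = 1/(1 − f) ≈ 1/0.8425 ≈ 1.1869.
Single-dose peak C₀ = D/Vd = 2276/157 ≈ 14.497 mg/L.
Cmax,ss = C₀/(1 − f) ≈ 14.497/0.8425 ≈ 17.207 mg/L.
Peak 17.2 mg/L vs MTC 10 mg/L: exceeds toxic threshold.

17.2 mg/L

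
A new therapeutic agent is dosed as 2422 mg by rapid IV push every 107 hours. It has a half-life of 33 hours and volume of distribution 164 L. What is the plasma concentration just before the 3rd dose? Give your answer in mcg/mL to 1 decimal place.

1.7 mcg/mL

f = (1/2)^(τ/t½) = (1/2)^(107/33) ≈ 0.1057.
C₀ = D/Vd = 2422/164 ≈ 14.768 mcg/mL.
Before the 3rd dose, 2 doses have been given. Superposition: Cmin = C₀·(f + f²).
≈ 14.768 × (0.1057 + 0.0112) ≈ 14.768 × 0.1169 ≈ 1.726 mcg/mL.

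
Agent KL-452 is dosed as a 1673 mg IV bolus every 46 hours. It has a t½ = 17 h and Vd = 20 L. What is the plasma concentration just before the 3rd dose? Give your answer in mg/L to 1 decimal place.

14.8 mg/L

f = (1/2)^(τ/t½) = (1/2)^(46/17) ≈ 0.1533.
C₀ = D/Vd = 1673/20 ≈ 83.650 mg/L.
Before the 3rd dose, 2 doses have been given. Superposition: Cmin = C₀·(f + f²).
≈ 83.650 × (0.1533 + 0.0235) ≈ 83.650 × 0.1768 ≈ 14.789 mg/L.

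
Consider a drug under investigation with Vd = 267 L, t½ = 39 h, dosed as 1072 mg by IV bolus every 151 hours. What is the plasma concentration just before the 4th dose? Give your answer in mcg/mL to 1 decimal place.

f = (1/2)^(τ/t½) = (1/2)^(151/39) ≈ 0.0683.
C₀ = D/Vd = 1072/267 ≈ 4.015 mcg/mL.
Before the 4th dose, 3 doses have been given. Superposition: Cmin = C₀·(f + f² + … + f^3).
≈ 4.015 × (0.0683 + 0.0047 + 0.0003) ≈ 4.015 × 0.0733 ≈ 0.294 mcg/mL.

0.3 mcg/mL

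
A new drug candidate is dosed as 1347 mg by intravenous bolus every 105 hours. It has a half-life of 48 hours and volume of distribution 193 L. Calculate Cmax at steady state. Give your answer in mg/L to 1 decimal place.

8.9 mg/L

Over one 105-h interval, 105/48 ≈ 2.1875 half-lives elapse, leaving f ≈ 0.2195 of each dose.
Accumulation ratio R = 1/(1 − f) ≈ 1/0.7805 ≈ 1.2812.
Each bolus raises the concentration by D/Vd = 1347/193 ≈ 6.979 mg/L.
Steady-state peak Cmax,ss = C₀·R ≈ 6.979 × 1.2812 ≈ 8.941 mg/L.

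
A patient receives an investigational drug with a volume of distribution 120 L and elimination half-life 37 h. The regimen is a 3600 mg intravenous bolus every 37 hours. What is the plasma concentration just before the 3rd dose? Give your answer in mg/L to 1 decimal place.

f = (1/2)^(τ/t½) = (1/2)^(37/37) ≈ 0.5000.
C₀ = D/Vd = 3600/120 ≈ 30.000 mg/L.
Before the 3rd dose, 2 doses have been given. Superposition: Cmin = C₀·(f + f²).
≈ 30.000 × (0.5000 + 0.2500) ≈ 30.000 × 0.7500 ≈ 22.500 mg/L.

22.5 mg/L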